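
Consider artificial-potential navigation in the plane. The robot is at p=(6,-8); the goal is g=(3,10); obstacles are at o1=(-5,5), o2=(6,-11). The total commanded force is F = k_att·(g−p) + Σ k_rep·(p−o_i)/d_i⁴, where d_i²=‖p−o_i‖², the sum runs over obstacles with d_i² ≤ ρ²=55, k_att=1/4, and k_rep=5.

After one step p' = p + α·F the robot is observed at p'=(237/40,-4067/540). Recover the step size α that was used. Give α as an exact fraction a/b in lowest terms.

α = 1/10

F_att = 1/4·(g−p) = 1/4·(-3,18) = (-0.7500,4.5000)
o1: d²=290 > ρ²=55 → inactive
o2: d²=9 ≤ ρ²=55; F_rep = 5·(0,3)/9² = (0.0000,0.1852)
F = F_att + ΣF_rep = (-0.7500,4.6852)
Δp = p'−p = (-0.0750,0.4685); α = Δx/Fx = (-3/40) / (-3/4) = 1/10
check: Δy/Fy = (253/540) / (253/54) = 1/10 ✓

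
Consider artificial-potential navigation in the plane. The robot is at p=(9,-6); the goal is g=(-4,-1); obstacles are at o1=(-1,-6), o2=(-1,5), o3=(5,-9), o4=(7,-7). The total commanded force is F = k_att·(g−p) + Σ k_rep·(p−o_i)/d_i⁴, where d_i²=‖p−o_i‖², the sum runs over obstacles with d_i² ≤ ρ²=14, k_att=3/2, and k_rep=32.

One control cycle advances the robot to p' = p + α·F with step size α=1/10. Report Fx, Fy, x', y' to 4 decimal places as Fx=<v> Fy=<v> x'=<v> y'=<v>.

Fx=-16.9400 Fy=8.7800 x'=7.3060 y'=-5.1220

F_att = 3/2·(g−p) = 3/2·(-13,5) = (-19.5000,7.5000)
o1: d²=100 > ρ²=14 → inactive
o2: d²=221 > ρ²=14 → inactive
o3: d²=25 > ρ²=14 → inactive
o4: d²=5 ≤ ρ²=14; F_rep = 32·(2,1)/5² = (2.5600,1.2800)
F = F_att + ΣF_rep = (-16.9400,8.7800)
p' = p + 1/10·F = (7.3060,-5.1220)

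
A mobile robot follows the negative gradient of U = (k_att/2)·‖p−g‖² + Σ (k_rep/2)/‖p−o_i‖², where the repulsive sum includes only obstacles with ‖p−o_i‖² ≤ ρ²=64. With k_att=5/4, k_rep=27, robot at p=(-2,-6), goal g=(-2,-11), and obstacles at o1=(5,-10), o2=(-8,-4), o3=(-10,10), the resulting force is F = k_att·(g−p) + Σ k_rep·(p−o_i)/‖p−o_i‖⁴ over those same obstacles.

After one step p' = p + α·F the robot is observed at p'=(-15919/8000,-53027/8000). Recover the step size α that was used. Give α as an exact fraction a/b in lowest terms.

F_att = 5/4·(g−p) = 5/4·(0,-5) = (0.0000,-6.2500)
o1: d²=65 > ρ²=64 → inactive
o2: d²=40 ≤ ρ²=64; F_rep = 27·(6,-2)/40² = (0.1013,-0.0338)
o3: d²=320 > ρ²=64 → inactive
F = F_att + ΣF_rep = (0.1013,-6.2838)
Δp = p'−p = (0.0101,-0.6284); α = Δx/Fx = (81/8000) / (81/800) = 1/10
check: Δy/Fy = (-5027/8000) / (-5027/800) = 1/10 ✓

α = 1/10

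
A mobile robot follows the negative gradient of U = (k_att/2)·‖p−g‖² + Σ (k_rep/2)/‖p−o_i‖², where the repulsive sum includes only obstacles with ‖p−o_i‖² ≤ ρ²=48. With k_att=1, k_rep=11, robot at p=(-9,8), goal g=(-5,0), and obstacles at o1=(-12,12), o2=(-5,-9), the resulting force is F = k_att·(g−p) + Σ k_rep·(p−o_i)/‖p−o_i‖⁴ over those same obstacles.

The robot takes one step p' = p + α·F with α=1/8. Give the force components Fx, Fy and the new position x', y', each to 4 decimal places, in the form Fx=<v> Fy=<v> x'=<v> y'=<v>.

Fx=4.0528 Fy=-8.0704 x'=-8.4934 y'=6.9912

F_att = 1·(g−p) = 1·(4,-8) = (4.0000,-8.0000)
o1: d²=25 ≤ ρ²=48; F_rep = 11·(3,-4)/25² = (0.0528,-0.0704)
o2: d²=305 > ρ²=48 → inactive
F = F_att + ΣF_rep = (4.0528,-8.0704)
p' = p + 1/8·F = (-8.4934,6.9912)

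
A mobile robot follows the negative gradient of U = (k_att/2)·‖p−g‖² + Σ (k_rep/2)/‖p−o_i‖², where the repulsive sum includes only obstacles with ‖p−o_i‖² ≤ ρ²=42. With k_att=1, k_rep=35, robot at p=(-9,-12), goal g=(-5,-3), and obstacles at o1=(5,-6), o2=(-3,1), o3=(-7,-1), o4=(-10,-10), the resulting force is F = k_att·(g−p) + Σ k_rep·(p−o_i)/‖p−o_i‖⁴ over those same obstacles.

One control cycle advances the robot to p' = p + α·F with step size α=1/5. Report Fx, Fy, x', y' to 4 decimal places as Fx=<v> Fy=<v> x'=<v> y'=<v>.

Fx=5.4000 Fy=6.2000 x'=-7.9200 y'=-10.7600

F_att = 1·(g−p) = 1·(4,9) = (4.0000,9.0000)
o1: d²=232 > ρ²=42 → inactive
o2: d²=205 > ρ²=42 → inactive
o3: d²=125 > ρ²=42 → inactive
o4: d²=5 ≤ ρ²=42; F_rep = 35·(1,-2)/5² = (1.4000,-2.8000)
F = F_att + ΣF_rep = (5.4000,6.2000)
p' = p + 1/5·F = (-7.9200,-10.7600)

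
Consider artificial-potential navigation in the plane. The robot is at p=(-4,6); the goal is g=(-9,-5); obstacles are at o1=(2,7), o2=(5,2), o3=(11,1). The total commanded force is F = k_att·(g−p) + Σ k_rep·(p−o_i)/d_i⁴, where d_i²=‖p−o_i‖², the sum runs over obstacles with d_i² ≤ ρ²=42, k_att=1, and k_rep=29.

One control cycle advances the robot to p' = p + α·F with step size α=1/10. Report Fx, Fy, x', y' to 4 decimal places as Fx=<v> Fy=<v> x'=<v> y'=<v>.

F_att = 1·(g−p) = 1·(-5,-11) = (-5.0000,-11.0000)
o1: d²=37 ≤ ρ²=42; F_rep = 29·(-6,-1)/37² = (-0.1271,-0.0212)
o2: d²=97 > ρ²=42 → inactive
o3: d²=250 > ρ²=42 → inactive
F = F_att + ΣF_rep = (-5.1271,-11.0212)
p' = p + 1/10·F = (-4.5127,4.8979)

Fx=-5.1271 Fy=-11.0212 x'=-4.5127 y'=4.8979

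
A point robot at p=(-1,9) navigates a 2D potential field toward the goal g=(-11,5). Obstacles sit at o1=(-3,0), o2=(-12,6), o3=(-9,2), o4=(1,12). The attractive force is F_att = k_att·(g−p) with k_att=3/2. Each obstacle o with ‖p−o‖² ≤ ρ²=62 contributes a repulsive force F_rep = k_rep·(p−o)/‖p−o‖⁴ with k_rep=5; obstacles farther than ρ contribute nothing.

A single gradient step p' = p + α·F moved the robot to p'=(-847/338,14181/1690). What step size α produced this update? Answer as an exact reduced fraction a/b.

F_att = 3/2·(g−p) = 3/2·(-10,-4) = (-15.0000,-6.0000)
o1: d²=85 > ρ²=62 → inactive
o2: d²=130 > ρ²=62 → inactive
o3: d²=113 > ρ²=62 → inactive
o4: d²=13 ≤ ρ²=62; F_rep = 5·(-2,-3)/13² = (-0.0592,-0.0888)
F = F_att + ΣF_rep = (-15.0592,-6.0888)
Δp = p'−p = (-1.5059,-0.6089); α = Δx/Fx = (-509/338) / (-2545/169) = 1/10
check: Δy/Fy = (-1029/1690) / (-1029/169) = 1/10 ✓

α = 1/10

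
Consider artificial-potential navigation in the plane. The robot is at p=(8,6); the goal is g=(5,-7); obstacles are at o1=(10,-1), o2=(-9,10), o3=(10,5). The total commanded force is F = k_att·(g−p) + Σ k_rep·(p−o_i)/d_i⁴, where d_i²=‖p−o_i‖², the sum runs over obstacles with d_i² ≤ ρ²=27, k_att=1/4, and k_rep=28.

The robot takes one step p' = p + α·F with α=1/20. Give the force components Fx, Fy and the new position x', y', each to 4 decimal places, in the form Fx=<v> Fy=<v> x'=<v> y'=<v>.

Fx=-2.9900 Fy=-2.1300 x'=7.8505 y'=5.8935

F_att = 1/4·(g−p) = 1/4·(-3,-13) = (-0.7500,-3.2500)
o1: d²=53 > ρ²=27 → inactive
o2: d²=305 > ρ²=27 → inactive
o3: d²=5 ≤ ρ²=27; F_rep = 28·(-2,1)/5² = (-2.2400,1.1200)
F = F_att + ΣF_rep = (-2.9900,-2.1300)
p' = p + 1/20·F = (7.8505,5.8935)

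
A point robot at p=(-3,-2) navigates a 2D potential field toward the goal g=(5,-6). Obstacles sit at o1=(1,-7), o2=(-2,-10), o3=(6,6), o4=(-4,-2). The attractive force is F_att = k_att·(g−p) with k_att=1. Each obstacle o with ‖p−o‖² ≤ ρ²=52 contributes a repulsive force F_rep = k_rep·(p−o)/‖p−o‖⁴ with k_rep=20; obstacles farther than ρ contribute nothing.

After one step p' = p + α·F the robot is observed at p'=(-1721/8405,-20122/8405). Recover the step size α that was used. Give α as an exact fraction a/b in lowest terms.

α = 1/10

F_att = 1·(g−p) = 1·(8,-4) = (8.0000,-4.0000)
o1: d²=41 ≤ ρ²=52; F_rep = 20·(-4,5)/41² = (-0.0476,0.0595)
o2: d²=65 > ρ²=52 → inactive
o3: d²=145 > ρ²=52 → inactive
o4: d²=1 ≤ ρ²=52; F_rep = 20·(1,0)/1² = (20.0000,0.0000)
F = F_att + ΣF_rep = (27.9524,-3.9405)
Δp = p'−p = (2.7952,-0.3941); α = Δx/Fx = (23494/8405) / (46988/1681) = 1/10
check: Δy/Fy = (-3312/8405) / (-6624/1681) = 1/10 ✓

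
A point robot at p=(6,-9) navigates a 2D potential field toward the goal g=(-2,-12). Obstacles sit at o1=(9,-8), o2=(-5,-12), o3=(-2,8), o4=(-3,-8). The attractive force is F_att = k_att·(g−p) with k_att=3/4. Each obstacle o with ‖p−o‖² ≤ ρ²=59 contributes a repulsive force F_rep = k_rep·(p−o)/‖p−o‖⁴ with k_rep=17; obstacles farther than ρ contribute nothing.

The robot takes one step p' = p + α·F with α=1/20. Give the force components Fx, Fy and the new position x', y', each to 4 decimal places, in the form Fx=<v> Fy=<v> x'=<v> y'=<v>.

Fx=-6.5100 Fy=-2.4200 x'=5.6745 y'=-9.1210

F_att = 3/4·(g−p) = 3/4·(-8,-3) = (-6.0000,-2.2500)
o1: d²=10 ≤ ρ²=59; F_rep = 17·(-3,-1)/10² = (-0.5100,-0.1700)
o2: d²=130 > ρ²=59 → inactive
o3: d²=353 > ρ²=59 → inactive
o4: d²=82 > ρ²=59 → inactive
F = F_att + ΣF_rep = (-6.5100,-2.4200)
p' = p + 1/20·F = (5.6745,-9.1210)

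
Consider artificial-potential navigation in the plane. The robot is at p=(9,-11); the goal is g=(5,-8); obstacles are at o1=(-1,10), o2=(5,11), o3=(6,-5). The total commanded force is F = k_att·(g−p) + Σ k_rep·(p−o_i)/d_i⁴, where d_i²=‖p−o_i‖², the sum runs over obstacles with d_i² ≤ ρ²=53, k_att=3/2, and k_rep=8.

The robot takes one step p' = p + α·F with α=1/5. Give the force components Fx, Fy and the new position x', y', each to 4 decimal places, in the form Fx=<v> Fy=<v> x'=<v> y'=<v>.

F_att = 3/2·(g−p) = 3/2·(-4,3) = (-6.0000,4.5000)
o1: d²=541 > ρ²=53 → inactive
o2: d²=500 > ρ²=53 → inactive
o3: d²=45 ≤ ρ²=53; F_rep = 8·(3,-6)/45² = (0.0119,-0.0237)
F = F_att + ΣF_rep = (-5.9881,4.4763)
p' = p + 1/5·F = (7.8024,-10.1047)

Fx=-5.9881 Fy=4.4763 x'=7.8024 y'=-10.1047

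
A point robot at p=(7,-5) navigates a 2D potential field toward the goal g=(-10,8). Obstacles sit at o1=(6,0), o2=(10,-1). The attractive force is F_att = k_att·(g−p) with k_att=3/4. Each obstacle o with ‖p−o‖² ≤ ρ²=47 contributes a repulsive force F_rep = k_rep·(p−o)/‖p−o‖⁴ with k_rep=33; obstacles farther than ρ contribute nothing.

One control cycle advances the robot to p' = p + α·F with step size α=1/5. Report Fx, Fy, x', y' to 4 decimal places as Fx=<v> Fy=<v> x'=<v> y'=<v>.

F_att = 3/4·(g−p) = 3/4·(-17,13) = (-12.7500,9.7500)
o1: d²=26 ≤ ρ²=47; F_rep = 33·(1,-5)/26² = (0.0488,-0.2441)
o2: d²=25 ≤ ρ²=47; F_rep = 33·(-3,-4)/25² = (-0.1584,-0.2112)
F = F_att + ΣF_rep = (-12.8596,9.2947)
p' = p + 1/5·F = (4.4281,-3.1411)

Fx=-12.8596 Fy=9.2947 x'=4.4281 y'=-3.1411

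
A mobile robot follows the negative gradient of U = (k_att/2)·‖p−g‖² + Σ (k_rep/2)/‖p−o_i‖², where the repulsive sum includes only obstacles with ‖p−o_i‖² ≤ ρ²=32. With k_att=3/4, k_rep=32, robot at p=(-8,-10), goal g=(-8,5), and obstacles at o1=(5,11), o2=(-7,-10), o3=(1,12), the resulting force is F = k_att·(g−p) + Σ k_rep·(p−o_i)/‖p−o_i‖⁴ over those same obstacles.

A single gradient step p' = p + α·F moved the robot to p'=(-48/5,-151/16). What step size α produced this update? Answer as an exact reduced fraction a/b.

F_att = 3/4·(g−p) = 3/4·(0,15) = (0.0000,11.2500)
o1: d²=610 > ρ²=32 → inactive
o2: d²=1 ≤ ρ²=32; F_rep = 32·(-1,0)/1² = (-32.0000,0.0000)
o3: d²=565 > ρ²=32 → inactive
F = F_att + ΣF_rep = (-32.0000,11.2500)
Δp = p'−p = (-1.6000,0.5625); α = Δx/Fx = (-8/5) / (-32) = 1/20
check: Δy/Fy = (9/16) / (45/4) = 1/20 ✓

α = 1/20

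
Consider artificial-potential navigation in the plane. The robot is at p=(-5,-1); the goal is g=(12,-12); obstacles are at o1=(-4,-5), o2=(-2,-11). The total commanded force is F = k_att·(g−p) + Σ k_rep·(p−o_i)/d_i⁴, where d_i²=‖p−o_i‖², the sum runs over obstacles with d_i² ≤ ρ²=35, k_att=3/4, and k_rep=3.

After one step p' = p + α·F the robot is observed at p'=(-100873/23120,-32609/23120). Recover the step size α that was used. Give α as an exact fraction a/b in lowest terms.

α = 1/20

F_att = 3/4·(g−p) = 3/4·(17,-11) = (12.7500,-8.2500)
o1: d²=17 ≤ ρ²=35; F_rep = 3·(-1,4)/17² = (-0.0104,0.0415)
o2: d²=109 > ρ²=35 → inactive
F = F_att + ΣF_rep = (12.7396,-8.2085)
Δp = p'−p = (0.6370,-0.4104); α = Δx/Fx = (14727/23120) / (14727/1156) = 1/20
check: Δy/Fy = (-9489/23120) / (-9489/1156) = 1/20 ✓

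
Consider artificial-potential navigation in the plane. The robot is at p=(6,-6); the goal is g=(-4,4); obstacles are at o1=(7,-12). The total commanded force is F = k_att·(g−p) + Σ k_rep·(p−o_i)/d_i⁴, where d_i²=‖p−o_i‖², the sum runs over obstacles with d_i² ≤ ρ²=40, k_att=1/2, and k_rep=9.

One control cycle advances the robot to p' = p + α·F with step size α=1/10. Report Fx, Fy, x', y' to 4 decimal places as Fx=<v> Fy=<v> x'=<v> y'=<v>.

Fx=-5.0066 Fy=5.0394 x'=5.4993 y'=-5.4961

F_att = 1/2·(g−p) = 1/2·(-10,10) = (-5.0000,5.0000)
o1: d²=37 ≤ ρ²=40; F_rep = 9·(-1,6)/37² = (-0.0066,0.0394)
F = F_att + ΣF_rep = (-5.0066,5.0394)
p' = p + 1/10·F = (5.4993,-5.4961)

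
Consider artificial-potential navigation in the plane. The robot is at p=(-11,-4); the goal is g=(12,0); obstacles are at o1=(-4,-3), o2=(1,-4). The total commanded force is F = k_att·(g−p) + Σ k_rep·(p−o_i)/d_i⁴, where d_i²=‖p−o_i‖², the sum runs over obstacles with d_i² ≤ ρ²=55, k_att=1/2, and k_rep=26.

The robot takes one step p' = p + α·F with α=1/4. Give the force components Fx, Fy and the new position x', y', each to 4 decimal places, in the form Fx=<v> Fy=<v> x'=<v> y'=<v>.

F_att = 1/2·(g−p) = 1/2·(23,4) = (11.5000,2.0000)
o1: d²=50 ≤ ρ²=55; F_rep = 26·(-7,-1)/50² = (-0.0728,-0.0104)
o2: d²=144 > ρ²=55 → inactive
F = F_att + ΣF_rep = (11.4272,1.9896)
p' = p + 1/4·F = (-8.1432,-3.5026)

Fx=11.4272 Fy=1.9896 x'=-8.1432 y'=-3.5026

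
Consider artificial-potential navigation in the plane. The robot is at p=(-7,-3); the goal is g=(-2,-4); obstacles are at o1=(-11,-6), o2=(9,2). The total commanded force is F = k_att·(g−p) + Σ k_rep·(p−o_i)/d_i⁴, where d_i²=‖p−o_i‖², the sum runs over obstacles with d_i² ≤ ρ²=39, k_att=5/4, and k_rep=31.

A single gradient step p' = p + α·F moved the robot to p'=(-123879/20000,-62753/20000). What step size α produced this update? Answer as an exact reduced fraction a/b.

α = 1/8

F_att = 5/4·(g−p) = 5/4·(5,-1) = (6.2500,-1.2500)
o1: d²=25 ≤ ρ²=39; F_rep = 31·(4,3)/25² = (0.1984,0.1488)
o2: d²=281 > ρ²=39 → inactive
F = F_att + ΣF_rep = (6.4484,-1.1012)
Δp = p'−p = (0.8061,-0.1376); α = Δx/Fx = (16121/20000) / (16121/2500) = 1/8
check: Δy/Fy = (-2753/20000) / (-2753/2500) = 1/8 ✓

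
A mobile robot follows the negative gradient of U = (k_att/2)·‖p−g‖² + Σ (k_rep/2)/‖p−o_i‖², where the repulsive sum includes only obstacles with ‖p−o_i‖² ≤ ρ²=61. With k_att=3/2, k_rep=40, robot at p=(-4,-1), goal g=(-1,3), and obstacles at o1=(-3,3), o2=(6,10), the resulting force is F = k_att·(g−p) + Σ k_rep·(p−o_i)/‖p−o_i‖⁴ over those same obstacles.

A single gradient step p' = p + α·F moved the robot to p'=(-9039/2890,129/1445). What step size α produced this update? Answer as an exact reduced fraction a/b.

F_att = 3/2·(g−p) = 3/2·(3,4) = (4.5000,6.0000)
o1: d²=17 ≤ ρ²=61; F_rep = 40·(-1,-4)/17² = (-0.1384,-0.5536)
o2: d²=221 > ρ²=61 → inactive
F = F_att + ΣF_rep = (4.3616,5.4464)
Δp = p'−p = (0.8723,1.0893); α = Δx/Fx = (2521/2890) / (2521/578) = 1/5
check: Δy/Fy = (1574/1445) / (1574/289) = 1/5 ✓

α = 1/5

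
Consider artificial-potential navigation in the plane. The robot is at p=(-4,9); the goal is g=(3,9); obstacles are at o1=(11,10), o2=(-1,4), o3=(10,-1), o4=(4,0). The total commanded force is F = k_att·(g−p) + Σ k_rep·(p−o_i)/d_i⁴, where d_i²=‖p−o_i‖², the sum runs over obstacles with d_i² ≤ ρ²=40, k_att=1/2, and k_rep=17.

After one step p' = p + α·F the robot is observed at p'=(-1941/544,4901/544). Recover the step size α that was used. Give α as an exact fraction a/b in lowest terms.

F_att = 1/2·(g−p) = 1/2·(7,0) = (3.5000,0.0000)
o1: d²=226 > ρ²=40 → inactive
o2: d²=34 ≤ ρ²=40; F_rep = 17·(-3,5)/34² = (-0.0441,0.0735)
o3: d²=296 > ρ²=40 → inactive
o4: d²=145 > ρ²=40 → inactive
F = F_att + ΣF_rep = (3.4559,0.0735)
Δp = p'−p = (0.4320,0.0092); α = Δx/Fx = (235/544) / (235/68) = 1/8
check: Δy/Fy = (5/544) / (5/68) = 1/8 ✓

α = 1/8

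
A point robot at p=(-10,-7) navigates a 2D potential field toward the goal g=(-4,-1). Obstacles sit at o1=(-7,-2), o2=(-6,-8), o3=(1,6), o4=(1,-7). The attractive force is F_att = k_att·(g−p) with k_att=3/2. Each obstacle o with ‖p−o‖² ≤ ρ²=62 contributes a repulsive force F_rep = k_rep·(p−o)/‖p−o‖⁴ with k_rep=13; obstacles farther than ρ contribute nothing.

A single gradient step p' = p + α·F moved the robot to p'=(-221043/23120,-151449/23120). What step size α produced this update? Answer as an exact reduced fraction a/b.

α = 1/20

F_att = 3/2·(g−p) = 3/2·(6,6) = (9.0000,9.0000)
o1: d²=34 ≤ ρ²=62; F_rep = 13·(-3,-5)/34² = (-0.0337,-0.0562)
o2: d²=17 ≤ ρ²=62; F_rep = 13·(-4,1)/17² = (-0.1799,0.0450)
o3: d²=290 > ρ²=62 → inactive
o4: d²=121 > ρ²=62 → inactive
F = F_att + ΣF_rep = (8.7863,8.9888)
Δp = p'−p = (0.4393,0.4494); α = Δx/Fx = (10157/23120) / (10157/1156) = 1/20
check: Δy/Fy = (10391/23120) / (10391/1156) = 1/20 ✓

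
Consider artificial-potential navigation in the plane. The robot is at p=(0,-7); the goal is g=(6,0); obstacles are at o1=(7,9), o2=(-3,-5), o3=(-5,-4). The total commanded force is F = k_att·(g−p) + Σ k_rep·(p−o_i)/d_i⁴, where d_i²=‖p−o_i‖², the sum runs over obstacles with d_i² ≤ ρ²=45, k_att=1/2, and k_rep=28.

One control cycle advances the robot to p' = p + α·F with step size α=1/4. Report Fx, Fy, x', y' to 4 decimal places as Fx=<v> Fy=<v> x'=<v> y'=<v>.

F_att = 1/2·(g−p) = 1/2·(6,7) = (3.0000,3.5000)
o1: d²=305 > ρ²=45 → inactive
o2: d²=13 ≤ ρ²=45; F_rep = 28·(3,-2)/13² = (0.4970,-0.3314)
o3: d²=34 ≤ ρ²=45; F_rep = 28·(5,-3)/34² = (0.1211,-0.0727)
F = F_att + ΣF_rep = (3.6181,3.0960)
p' = p + 1/4·F = (0.9045,-6.2260)

Fx=3.6181 Fy=3.0960 x'=0.9045 y'=-6.2260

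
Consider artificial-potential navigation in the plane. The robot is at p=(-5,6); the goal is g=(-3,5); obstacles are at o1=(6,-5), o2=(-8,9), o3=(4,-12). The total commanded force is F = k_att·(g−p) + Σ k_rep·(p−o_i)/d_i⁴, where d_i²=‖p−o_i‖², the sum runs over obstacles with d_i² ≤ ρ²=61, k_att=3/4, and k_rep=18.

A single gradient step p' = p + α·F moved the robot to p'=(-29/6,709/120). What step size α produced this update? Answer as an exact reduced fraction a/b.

F_att = 3/4·(g−p) = 3/4·(2,-1) = (1.5000,-0.7500)
o1: d²=242 > ρ²=61 → inactive
o2: d²=18 ≤ ρ²=61; F_rep = 18·(3,-3)/18² = (0.1667,-0.1667)
o3: d²=405 > ρ²=61 → inactive
F = F_att + ΣF_rep = (1.6667,-0.9167)
Δp = p'−p = (0.1667,-0.0917); α = Δx/Fx = (1/6) / (5/3) = 1/10
check: Δy/Fy = (-11/120) / (-11/12) = 1/10 ✓

α = 1/10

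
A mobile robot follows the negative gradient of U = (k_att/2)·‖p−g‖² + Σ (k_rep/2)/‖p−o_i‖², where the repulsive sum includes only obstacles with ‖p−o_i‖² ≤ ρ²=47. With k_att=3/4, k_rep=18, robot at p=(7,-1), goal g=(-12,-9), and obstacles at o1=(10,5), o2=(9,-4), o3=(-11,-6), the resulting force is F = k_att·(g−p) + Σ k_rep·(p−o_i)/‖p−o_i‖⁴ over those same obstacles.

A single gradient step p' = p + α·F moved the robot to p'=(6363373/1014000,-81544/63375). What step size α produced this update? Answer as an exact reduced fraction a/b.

α = 1/20

F_att = 3/4·(g−p) = 3/4·(-19,-8) = (-14.2500,-6.0000)
o1: d²=45 ≤ ρ²=47; F_rep = 18·(-3,-6)/45² = (-0.0267,-0.0533)
o2: d²=13 ≤ ρ²=47; F_rep = 18·(-2,3)/13² = (-0.2130,0.3195)
o3: d²=349 > ρ²=47 → inactive
F = F_att + ΣF_rep = (-14.4897,-5.7338)
Δp = p'−p = (-0.7245,-0.2867); α = Δx/Fx = (-734627/1014000) / (-734627/50700) = 1/20
check: Δy/Fy = (-18169/63375) / (-72676/12675) = 1/20 ✓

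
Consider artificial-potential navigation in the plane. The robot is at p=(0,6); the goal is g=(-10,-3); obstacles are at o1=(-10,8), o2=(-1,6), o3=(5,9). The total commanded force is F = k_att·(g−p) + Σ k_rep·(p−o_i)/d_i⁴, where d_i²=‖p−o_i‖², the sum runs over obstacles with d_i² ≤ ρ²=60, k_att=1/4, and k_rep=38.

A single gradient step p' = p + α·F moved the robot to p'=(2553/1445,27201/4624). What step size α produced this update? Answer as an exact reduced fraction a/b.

F_att = 1/4·(g−p) = 1/4·(-10,-9) = (-2.5000,-2.2500)
o1: d²=104 > ρ²=60 → inactive
o2: d²=1 ≤ ρ²=60; F_rep = 38·(1,0)/1² = (38.0000,0.0000)
o3: d²=34 ≤ ρ²=60; F_rep = 38·(-5,-3)/34² = (-0.1644,-0.0986)
F = F_att + ΣF_rep = (35.3356,-2.3486)
Δp = p'−p = (1.7668,-0.1174); α = Δx/Fx = (2553/1445) / (10212/289) = 1/20
check: Δy/Fy = (-543/4624) / (-2715/1156) = 1/20 ✓

α = 1/20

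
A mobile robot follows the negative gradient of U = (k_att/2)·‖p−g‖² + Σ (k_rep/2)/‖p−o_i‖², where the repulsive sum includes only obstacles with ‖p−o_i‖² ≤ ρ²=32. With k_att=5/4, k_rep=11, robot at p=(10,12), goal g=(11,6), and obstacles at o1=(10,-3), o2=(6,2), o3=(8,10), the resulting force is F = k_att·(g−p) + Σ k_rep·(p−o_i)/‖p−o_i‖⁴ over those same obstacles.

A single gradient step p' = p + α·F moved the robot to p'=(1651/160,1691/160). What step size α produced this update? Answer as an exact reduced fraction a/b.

α = 1/5

F_att = 5/4·(g−p) = 5/4·(1,-6) = (1.2500,-7.5000)
o1: d²=225 > ρ²=32 → inactive
o2: d²=116 > ρ²=32 → inactive
o3: d²=8 ≤ ρ²=32; F_rep = 11·(2,2)/8² = (0.3438,0.3438)
F = F_att + ΣF_rep = (1.5938,-7.1562)
Δp = p'−p = (0.3187,-1.4312); α = Δx/Fx = (51/160) / (51/32) = 1/5
check: Δy/Fy = (-229/160) / (-229/32) = 1/5 ✓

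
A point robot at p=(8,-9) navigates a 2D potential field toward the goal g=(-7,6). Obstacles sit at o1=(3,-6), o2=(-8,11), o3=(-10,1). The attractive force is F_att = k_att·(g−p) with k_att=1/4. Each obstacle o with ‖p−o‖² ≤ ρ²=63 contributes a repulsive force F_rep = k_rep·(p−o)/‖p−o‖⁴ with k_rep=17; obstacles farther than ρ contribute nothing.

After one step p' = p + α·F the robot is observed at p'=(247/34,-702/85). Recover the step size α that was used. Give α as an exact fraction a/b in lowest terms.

α = 1/5

F_att = 1/4·(g−p) = 1/4·(-15,15) = (-3.7500,3.7500)
o1: d²=34 ≤ ρ²=63; F_rep = 17·(5,-3)/34² = (0.0735,-0.0441)
o2: d²=656 > ρ²=63 → inactive
o3: d²=424 > ρ²=63 → inactive
F = F_att + ΣF_rep = (-3.6765,3.7059)
Δp = p'−p = (-0.7353,0.7412); α = Δx/Fx = (-25/34) / (-125/34) = 1/5
check: Δy/Fy = (63/85) / (63/17) = 1/5 ✓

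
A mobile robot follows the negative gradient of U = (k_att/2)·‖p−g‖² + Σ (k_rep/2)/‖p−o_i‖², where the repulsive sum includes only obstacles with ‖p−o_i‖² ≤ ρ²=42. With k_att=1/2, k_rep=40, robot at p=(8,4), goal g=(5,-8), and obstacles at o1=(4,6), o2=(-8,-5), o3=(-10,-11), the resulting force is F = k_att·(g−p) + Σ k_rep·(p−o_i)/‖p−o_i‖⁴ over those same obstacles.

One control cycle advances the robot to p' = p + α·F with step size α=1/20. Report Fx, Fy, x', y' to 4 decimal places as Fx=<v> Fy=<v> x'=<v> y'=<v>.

F_att = 1/2·(g−p) = 1/2·(-3,-12) = (-1.5000,-6.0000)
o1: d²=20 ≤ ρ²=42; F_rep = 40·(4,-2)/20² = (0.4000,-0.2000)
o2: d²=337 > ρ²=42 → inactive
o3: d²=549 > ρ²=42 → inactive
F = F_att + ΣF_rep = (-1.1000,-6.2000)
p' = p + 1/20·F = (7.9450,3.6900)

Fx=-1.1000 Fy=-6.2000 x'=7.9450 y'=3.6900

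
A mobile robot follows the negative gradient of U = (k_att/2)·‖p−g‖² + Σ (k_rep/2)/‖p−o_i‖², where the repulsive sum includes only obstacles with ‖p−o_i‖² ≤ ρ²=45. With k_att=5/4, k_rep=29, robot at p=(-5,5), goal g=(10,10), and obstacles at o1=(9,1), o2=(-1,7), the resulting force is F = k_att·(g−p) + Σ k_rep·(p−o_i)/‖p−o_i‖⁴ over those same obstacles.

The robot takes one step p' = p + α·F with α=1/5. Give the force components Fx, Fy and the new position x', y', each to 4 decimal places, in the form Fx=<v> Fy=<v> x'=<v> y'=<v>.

Fx=18.4600 Fy=6.1050 x'=-1.3080 y'=6.2210

F_att = 5/4·(g−p) = 5/4·(15,5) = (18.7500,6.2500)
o1: d²=212 > ρ²=45 → inactive
o2: d²=20 ≤ ρ²=45; F_rep = 29·(-4,-2)/20² = (-0.2900,-0.1450)
F = F_att + ΣF_rep = (18.4600,6.1050)
p' = p + 1/5·F = (-1.3080,6.2210)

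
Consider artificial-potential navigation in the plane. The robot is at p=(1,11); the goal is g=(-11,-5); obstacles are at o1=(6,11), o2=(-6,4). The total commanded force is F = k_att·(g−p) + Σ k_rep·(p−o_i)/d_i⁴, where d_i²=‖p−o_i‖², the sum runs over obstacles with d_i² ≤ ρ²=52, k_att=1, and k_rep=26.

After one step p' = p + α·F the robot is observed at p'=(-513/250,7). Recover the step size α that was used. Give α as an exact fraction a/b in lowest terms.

F_att = 1·(g−p) = 1·(-12,-16) = (-12.0000,-16.0000)
o1: d²=25 ≤ ρ²=52; F_rep = 26·(-5,0)/25² = (-0.2080,0.0000)
o2: d²=98 > ρ²=52 → inactive
F = F_att + ΣF_rep = (-12.2080,-16.0000)
Δp = p'−p = (-3.0520,-4.0000); α = Δx/Fx = (-763/250) / (-1526/125) = 1/4
check: Δy/Fy = (-4) / (-16) = 1/4 ✓

α = 1/4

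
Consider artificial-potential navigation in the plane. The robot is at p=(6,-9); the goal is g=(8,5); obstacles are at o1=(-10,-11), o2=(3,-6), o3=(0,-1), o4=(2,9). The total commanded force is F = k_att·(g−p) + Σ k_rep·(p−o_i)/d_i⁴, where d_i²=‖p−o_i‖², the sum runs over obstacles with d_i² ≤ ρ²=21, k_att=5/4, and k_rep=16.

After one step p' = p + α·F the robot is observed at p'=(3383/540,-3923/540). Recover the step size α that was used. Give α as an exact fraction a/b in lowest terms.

F_att = 5/4·(g−p) = 5/4·(2,14) = (2.5000,17.5000)
o1: d²=260 > ρ²=21 → inactive
o2: d²=18 ≤ ρ²=21; F_rep = 16·(3,-3)/18² = (0.1481,-0.1481)
o3: d²=100 > ρ²=21 → inactive
o4: d²=340 > ρ²=21 → inactive
F = F_att + ΣF_rep = (2.6481,17.3519)
Δp = p'−p = (0.2648,1.7352); α = Δx/Fx = (143/540) / (143/54) = 1/10
check: Δy/Fy = (937/540) / (937/54) = 1/10 ✓

α = 1/10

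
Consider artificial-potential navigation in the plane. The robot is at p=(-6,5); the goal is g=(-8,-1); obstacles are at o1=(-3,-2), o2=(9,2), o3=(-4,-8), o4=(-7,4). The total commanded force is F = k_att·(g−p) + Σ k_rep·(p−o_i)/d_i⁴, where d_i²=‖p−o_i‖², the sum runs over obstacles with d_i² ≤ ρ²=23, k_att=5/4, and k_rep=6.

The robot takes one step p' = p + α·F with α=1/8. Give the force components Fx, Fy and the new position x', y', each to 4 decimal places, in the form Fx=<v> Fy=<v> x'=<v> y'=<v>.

Fx=-1.0000 Fy=-6.0000 x'=-6.1250 y'=4.2500

F_att = 5/4·(g−p) = 5/4·(-2,-6) = (-2.5000,-7.5000)
o1: d²=58 > ρ²=23 → inactive
o2: d²=234 > ρ²=23 → inactive
o3: d²=173 > ρ²=23 → inactive
o4: d²=2 ≤ ρ²=23; F_rep = 6·(1,1)/2² = (1.5000,1.5000)
F = F_att + ΣF_rep = (-1.0000,-6.0000)
p' = p + 1/8·F = (-6.1250,4.2500)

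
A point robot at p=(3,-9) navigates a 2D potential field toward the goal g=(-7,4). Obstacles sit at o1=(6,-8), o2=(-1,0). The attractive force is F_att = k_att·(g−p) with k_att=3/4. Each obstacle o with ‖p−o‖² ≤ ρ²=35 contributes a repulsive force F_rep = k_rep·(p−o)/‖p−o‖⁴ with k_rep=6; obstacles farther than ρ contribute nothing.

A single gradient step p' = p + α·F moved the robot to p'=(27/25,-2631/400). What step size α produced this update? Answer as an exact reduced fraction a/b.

F_att = 3/4·(g−p) = 3/4·(-10,13) = (-7.5000,9.7500)
o1: d²=10 ≤ ρ²=35; F_rep = 6·(-3,-1)/10² = (-0.1800,-0.0600)
o2: d²=97 > ρ²=35 → inactive
F = F_att + ΣF_rep = (-7.6800,9.6900)
Δp = p'−p = (-1.9200,2.4225); α = Δx/Fx = (-48/25) / (-192/25) = 1/4
check: Δy/Fy = (969/400) / (969/100) = 1/4 ✓

α = 1/4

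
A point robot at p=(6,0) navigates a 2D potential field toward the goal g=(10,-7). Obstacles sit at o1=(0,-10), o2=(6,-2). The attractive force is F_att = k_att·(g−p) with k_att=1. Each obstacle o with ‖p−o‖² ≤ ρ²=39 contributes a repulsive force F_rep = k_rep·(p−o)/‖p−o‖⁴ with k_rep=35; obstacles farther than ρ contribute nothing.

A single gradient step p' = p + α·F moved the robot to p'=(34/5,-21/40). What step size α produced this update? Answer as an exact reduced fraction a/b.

α = 1/5

F_att = 1·(g−p) = 1·(4,-7) = (4.0000,-7.0000)
o1: d²=136 > ρ²=39 → inactive
o2: d²=4 ≤ ρ²=39; F_rep = 35·(0,2)/4² = (0.0000,4.3750)
F = F_att + ΣF_rep = (4.0000,-2.6250)
Δp = p'−p = (0.8000,-0.5250); α = Δx/Fx = (4/5) / (4) = 1/5
check: Δy/Fy = (-21/40) / (-21/8) = 1/5 ✓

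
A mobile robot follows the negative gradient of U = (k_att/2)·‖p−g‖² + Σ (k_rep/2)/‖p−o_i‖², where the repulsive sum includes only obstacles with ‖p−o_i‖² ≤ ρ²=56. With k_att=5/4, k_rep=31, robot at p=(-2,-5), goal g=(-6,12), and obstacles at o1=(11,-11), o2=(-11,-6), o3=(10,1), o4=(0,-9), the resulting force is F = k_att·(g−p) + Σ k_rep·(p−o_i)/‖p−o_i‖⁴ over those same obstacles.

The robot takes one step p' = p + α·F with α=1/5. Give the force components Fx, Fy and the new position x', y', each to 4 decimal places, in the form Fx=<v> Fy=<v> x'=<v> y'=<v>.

Fx=-5.1550 Fy=21.5600 x'=-3.0310 y'=-0.6880

F_att = 5/4·(g−p) = 5/4·(-4,17) = (-5.0000,21.2500)
o1: d²=205 > ρ²=56 → inactive
o2: d²=82 > ρ²=56 → inactive
o3: d²=180 > ρ²=56 → inactive
o4: d²=20 ≤ ρ²=56; F_rep = 31·(-2,4)/20² = (-0.1550,0.3100)
F = F_att + ΣF_rep = (-5.1550,21.5600)
p' = p + 1/5·F = (-3.0310,-0.6880)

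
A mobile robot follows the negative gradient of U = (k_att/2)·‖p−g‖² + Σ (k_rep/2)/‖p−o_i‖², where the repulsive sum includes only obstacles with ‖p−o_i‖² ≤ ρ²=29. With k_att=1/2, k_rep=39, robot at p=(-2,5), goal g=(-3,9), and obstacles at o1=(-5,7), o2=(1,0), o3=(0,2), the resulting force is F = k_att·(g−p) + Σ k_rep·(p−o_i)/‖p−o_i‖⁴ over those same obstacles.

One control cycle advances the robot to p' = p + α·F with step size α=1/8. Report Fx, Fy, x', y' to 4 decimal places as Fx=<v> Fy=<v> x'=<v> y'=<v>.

F_att = 1/2·(g−p) = 1/2·(-1,4) = (-0.5000,2.0000)
o1: d²=13 ≤ ρ²=29; F_rep = 39·(3,-2)/13² = (0.6923,-0.4615)
o2: d²=34 > ρ²=29 → inactive
o3: d²=13 ≤ ρ²=29; F_rep = 39·(-2,3)/13² = (-0.4615,0.6923)
F = F_att + ΣF_rep = (-0.2692,2.2308)
p' = p + 1/8·F = (-2.0337,5.2788)

Fx=-0.2692 Fy=2.2308 x'=-2.0337 y'=5.2788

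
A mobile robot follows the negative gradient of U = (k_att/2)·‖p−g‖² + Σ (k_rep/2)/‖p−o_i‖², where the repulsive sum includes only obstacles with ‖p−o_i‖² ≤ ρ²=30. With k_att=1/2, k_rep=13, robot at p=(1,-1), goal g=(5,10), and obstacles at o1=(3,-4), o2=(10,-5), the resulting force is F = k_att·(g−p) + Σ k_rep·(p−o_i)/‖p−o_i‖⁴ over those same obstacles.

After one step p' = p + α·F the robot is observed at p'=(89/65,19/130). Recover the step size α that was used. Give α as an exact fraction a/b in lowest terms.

α = 1/5

F_att = 1/2·(g−p) = 1/2·(4,11) = (2.0000,5.5000)
o1: d²=13 ≤ ρ²=30; F_rep = 13·(-2,3)/13² = (-0.1538,0.2308)
o2: d²=97 > ρ²=30 → inactive
F = F_att + ΣF_rep = (1.8462,5.7308)
Δp = p'−p = (0.3692,1.1462); α = Δx/Fx = (24/65) / (24/13) = 1/5
check: Δy/Fy = (149/130) / (149/26) = 1/5 ✓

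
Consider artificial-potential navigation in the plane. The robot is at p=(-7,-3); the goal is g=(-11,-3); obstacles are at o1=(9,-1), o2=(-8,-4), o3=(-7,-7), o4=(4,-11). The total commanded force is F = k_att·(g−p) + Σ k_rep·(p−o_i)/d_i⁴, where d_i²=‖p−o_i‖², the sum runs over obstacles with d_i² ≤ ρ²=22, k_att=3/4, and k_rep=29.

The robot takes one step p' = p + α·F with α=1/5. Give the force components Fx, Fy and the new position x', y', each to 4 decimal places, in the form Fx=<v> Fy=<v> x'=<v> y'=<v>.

F_att = 3/4·(g−p) = 3/4·(-4,0) = (-3.0000,0.0000)
o1: d²=260 > ρ²=22 → inactive
o2: d²=2 ≤ ρ²=22; F_rep = 29·(1,1)/2² = (7.2500,7.2500)
o3: d²=16 ≤ ρ²=22; F_rep = 29·(0,4)/16² = (0.0000,0.4531)
o4: d²=185 > ρ²=22 → inactive
F = F_att + ΣF_rep = (4.2500,7.7031)
p' = p + 1/5·F = (-6.1500,-1.4594)

Fx=4.2500 Fy=7.7031 x'=-6.1500 y'=-1.4594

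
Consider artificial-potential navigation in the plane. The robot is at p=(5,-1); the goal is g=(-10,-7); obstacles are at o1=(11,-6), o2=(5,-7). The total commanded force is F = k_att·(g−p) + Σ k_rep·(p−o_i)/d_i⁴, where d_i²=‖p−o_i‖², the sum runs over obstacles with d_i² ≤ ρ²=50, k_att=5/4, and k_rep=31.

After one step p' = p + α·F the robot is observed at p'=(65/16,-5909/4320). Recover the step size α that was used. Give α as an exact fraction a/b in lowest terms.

F_att = 5/4·(g−p) = 5/4·(-15,-6) = (-18.7500,-7.5000)
o1: d²=61 > ρ²=50 → inactive
o2: d²=36 ≤ ρ²=50; F_rep = 31·(0,6)/36² = (0.0000,0.1435)
F = F_att + ΣF_rep = (-18.7500,-7.3565)
Δp = p'−p = (-0.9375,-0.3678); α = Δx/Fx = (-15/16) / (-75/4) = 1/20
check: Δy/Fy = (-1589/4320) / (-1589/216) = 1/20 ✓

α = 1/20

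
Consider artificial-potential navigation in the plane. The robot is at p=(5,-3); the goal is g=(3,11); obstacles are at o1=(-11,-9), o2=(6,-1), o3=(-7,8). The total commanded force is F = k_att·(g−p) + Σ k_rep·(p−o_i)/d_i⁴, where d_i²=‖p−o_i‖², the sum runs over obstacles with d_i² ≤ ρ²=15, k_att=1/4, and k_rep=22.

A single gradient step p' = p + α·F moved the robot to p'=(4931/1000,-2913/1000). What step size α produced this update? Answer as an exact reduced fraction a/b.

α = 1/20

F_att = 1/4·(g−p) = 1/4·(-2,14) = (-0.5000,3.5000)
o1: d²=292 > ρ²=15 → inactive
o2: d²=5 ≤ ρ²=15; F_rep = 22·(-1,-2)/5² = (-0.8800,-1.7600)
o3: d²=265 > ρ²=15 → inactive
F = F_att + ΣF_rep = (-1.3800,1.7400)
Δp = p'−p = (-0.0690,0.0870); α = Δx/Fx = (-69/1000) / (-69/50) = 1/20
check: Δy/Fy = (87/1000) / (87/50) = 1/20 ✓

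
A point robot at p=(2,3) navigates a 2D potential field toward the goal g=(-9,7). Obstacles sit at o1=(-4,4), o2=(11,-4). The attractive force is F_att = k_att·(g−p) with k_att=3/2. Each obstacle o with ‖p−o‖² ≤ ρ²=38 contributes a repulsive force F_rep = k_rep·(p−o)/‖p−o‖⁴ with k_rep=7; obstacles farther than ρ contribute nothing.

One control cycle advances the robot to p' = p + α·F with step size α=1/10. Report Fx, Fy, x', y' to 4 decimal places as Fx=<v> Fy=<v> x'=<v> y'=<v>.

Fx=-16.4693 Fy=5.9949 x'=0.3531 y'=3.5995

F_att = 3/2·(g−p) = 3/2·(-11,4) = (-16.5000,6.0000)
o1: d²=37 ≤ ρ²=38; F_rep = 7·(6,-1)/37² = (0.0307,-0.0051)
o2: d²=130 > ρ²=38 → inactive
F = F_att + ΣF_rep = (-16.4693,5.9949)
p' = p + 1/10·F = (0.3531,3.5995)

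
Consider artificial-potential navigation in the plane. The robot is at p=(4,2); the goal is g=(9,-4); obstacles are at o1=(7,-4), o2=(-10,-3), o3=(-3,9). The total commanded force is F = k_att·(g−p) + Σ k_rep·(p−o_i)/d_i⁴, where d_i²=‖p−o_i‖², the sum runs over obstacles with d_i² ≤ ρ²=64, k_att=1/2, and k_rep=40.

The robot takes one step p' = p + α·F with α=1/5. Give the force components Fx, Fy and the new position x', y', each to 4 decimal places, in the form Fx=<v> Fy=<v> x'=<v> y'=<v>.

Fx=2.4407 Fy=-2.8815 x'=4.4881 y'=1.4237

F_att = 1/2·(g−p) = 1/2·(5,-6) = (2.5000,-3.0000)
o1: d²=45 ≤ ρ²=64; F_rep = 40·(-3,6)/45² = (-0.0593,0.1185)
o2: d²=221 > ρ²=64 → inactive
o3: d²=98 > ρ²=64 → inactive
F = F_att + ΣF_rep = (2.4407,-2.8815)
p' = p + 1/5·F = (4.4881,1.4237)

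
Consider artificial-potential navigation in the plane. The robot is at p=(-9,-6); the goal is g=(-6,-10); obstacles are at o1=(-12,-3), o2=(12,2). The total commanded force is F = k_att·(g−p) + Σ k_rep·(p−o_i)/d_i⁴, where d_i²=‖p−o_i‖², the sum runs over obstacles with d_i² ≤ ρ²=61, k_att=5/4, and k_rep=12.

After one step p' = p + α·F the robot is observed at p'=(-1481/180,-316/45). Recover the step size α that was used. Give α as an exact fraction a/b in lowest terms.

α = 1/5

F_att = 5/4·(g−p) = 5/4·(3,-4) = (3.7500,-5.0000)
o1: d²=18 ≤ ρ²=61; F_rep = 12·(3,-3)/18² = (0.1111,-0.1111)
o2: d²=505 > ρ²=61 → inactive
F = F_att + ΣF_rep = (3.8611,-5.1111)
Δp = p'−p = (0.7722,-1.0222); α = Δx/Fx = (139/180) / (139/36) = 1/5
check: Δy/Fy = (-46/45) / (-46/9) = 1/5 ✓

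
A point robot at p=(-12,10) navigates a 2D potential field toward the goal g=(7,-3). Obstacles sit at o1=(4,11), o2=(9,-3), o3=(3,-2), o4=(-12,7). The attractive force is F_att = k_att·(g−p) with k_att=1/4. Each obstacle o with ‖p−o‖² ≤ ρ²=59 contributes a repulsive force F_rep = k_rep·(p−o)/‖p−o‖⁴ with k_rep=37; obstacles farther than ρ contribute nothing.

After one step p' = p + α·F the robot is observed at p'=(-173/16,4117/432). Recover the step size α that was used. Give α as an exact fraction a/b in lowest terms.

α = 1/4

F_att = 1/4·(g−p) = 1/4·(19,-13) = (4.7500,-3.2500)
o1: d²=257 > ρ²=59 → inactive
o2: d²=610 > ρ²=59 → inactive
o3: d²=369 > ρ²=59 → inactive
o4: d²=9 ≤ ρ²=59; F_rep = 37·(0,3)/9² = (0.0000,1.3704)
F = F_att + ΣF_rep = (4.7500,-1.8796)
Δp = p'−p = (1.1875,-0.4699); α = Δx/Fx = (19/16) / (19/4) = 1/4
check: Δy/Fy = (-203/432) / (-203/108) = 1/4 ✓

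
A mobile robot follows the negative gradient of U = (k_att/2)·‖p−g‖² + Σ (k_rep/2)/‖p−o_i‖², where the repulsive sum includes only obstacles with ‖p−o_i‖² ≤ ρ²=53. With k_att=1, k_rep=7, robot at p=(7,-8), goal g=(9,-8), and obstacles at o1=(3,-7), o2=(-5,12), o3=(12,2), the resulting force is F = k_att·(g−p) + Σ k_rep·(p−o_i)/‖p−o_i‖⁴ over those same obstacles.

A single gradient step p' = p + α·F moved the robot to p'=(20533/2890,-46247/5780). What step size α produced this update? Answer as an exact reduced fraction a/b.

α = 1/20

F_att = 1·(g−p) = 1·(2,0) = (2.0000,0.0000)
o1: d²=17 ≤ ρ²=53; F_rep = 7·(4,-1)/17² = (0.0969,-0.0242)
o2: d²=544 > ρ²=53 → inactive
o3: d²=125 > ρ²=53 → inactive
F = F_att + ΣF_rep = (2.0969,-0.0242)
Δp = p'−p = (0.1048,-0.0012); α = Δx/Fx = (303/2890) / (606/289) = 1/20
check: Δy/Fy = (-7/5780) / (-7/289) = 1/20 ✓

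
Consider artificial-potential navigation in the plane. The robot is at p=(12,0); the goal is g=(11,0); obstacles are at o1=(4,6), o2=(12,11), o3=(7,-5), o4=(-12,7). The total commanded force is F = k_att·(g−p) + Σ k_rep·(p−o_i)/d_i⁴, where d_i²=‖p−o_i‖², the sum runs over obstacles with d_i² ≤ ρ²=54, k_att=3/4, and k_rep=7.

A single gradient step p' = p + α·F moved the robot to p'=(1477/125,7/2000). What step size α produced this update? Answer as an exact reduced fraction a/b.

α = 1/4

F_att = 3/4·(g−p) = 3/4·(-1,0) = (-0.7500,0.0000)
o1: d²=100 > ρ²=54 → inactive
o2: d²=121 > ρ²=54 → inactive
o3: d²=50 ≤ ρ²=54; F_rep = 7·(5,5)/50² = (0.0140,0.0140)
o4: d²=625 > ρ²=54 → inactive
F = F_att + ΣF_rep = (-0.7360,0.0140)
Δp = p'−p = (-0.1840,0.0035); α = Δx/Fx = (-23/125) / (-92/125) = 1/4
check: Δy/Fy = (7/2000) / (7/500) = 1/4 ✓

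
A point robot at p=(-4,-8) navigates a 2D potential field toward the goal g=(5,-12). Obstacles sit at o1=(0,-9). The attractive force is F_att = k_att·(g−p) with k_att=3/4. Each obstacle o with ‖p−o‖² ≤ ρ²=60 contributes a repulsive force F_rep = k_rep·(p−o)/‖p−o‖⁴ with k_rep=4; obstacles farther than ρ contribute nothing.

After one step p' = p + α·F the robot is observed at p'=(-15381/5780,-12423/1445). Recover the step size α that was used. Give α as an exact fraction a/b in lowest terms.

F_att = 3/4·(g−p) = 3/4·(9,-4) = (6.7500,-3.0000)
o1: d²=17 ≤ ρ²=60; F_rep = 4·(-4,1)/17² = (-0.0554,0.0138)
F = F_att + ΣF_rep = (6.6946,-2.9862)
Δp = p'−p = (1.3389,-0.5972); α = Δx/Fx = (7739/5780) / (7739/1156) = 1/5
check: Δy/Fy = (-863/1445) / (-863/289) = 1/5 ✓

α = 1/5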